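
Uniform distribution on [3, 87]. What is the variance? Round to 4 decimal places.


Var = (b-a)^2 / 12
(b-a)^2 = (87 - 3)^2 = 7056
Var = 7056/12 = 588

588.0000


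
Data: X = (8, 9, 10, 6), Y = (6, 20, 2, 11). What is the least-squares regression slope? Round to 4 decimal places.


b = sum((xi-xbar)(yi-ybar)) / sum((xi-xbar)^2)
n = 4, xbar = 33/4 = 8.25, ybar = 39/4 = 9.75
Sxy = sum((xi-xbar)(yi-ybar)) = -7.75
Sxx = sum((xi-xbar)^2) = 8.75
b = Sxy / Sxx = -31/35 ≈ -0.885714

-0.8857


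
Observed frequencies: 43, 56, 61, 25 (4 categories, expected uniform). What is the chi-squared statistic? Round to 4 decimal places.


chi2 = sum((O-E)^2/E), E = total/4
total = 185, E = 185/4 = 46.25
(43 - 46.25)^2 / 46.25 = 10.5625 / 46.25 = 169/740 ≈ 0.228378
(56 - 46.25)^2 / 46.25 = 95.0625 / 46.25 = 1521/740 ≈ 2.055405
(61 - 46.25)^2 / 46.25 = 217.5625 / 46.25 = 3481/740 ≈ 4.704054
(25 - 46.25)^2 / 46.25 = 451.5625 / 46.25 = 1445/148 ≈ 9.763514
chi2 = 3099/185 ≈ 16.751351

16.7514


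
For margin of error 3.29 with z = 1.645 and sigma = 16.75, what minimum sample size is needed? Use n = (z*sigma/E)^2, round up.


z*sigma/E = 1.645 * 16.75 / 3.29 = 8.375
(z*sigma/E)^2 = 70.140625
round up: n = 71

71


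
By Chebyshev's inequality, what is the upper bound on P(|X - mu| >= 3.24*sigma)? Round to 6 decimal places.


P <= 1/k^2
k^2 = 3.24^2 = 10.4976
1/k^2 = 1 / 10.4976 = 625/6561 ≈ 0.09525987

0.095260


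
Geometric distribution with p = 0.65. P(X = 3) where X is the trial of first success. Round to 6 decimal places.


P = (1-p)^(k-1) * p
(1-p)^(k-1) = 0.35^2 = 0.1225
P = 0.1225 * 0.65 = 0.079625

0.079625


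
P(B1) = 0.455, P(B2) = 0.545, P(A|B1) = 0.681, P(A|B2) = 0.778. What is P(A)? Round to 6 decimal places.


P(A) = P(A|B1)*P(B1) + P(A|B2)*P(B2)
P(A|B1)*P(B1) = 0.681 * 0.455 = 0.309855
P(A|B2)*P(B2) = 0.778 * 0.545 = 0.42401
P(A) = 0.309855 + 0.42401 = 0.733865

0.733865


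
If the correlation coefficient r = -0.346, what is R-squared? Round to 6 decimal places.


R^2 = r^2 = (-0.346)^2 = 0.119716

0.119716


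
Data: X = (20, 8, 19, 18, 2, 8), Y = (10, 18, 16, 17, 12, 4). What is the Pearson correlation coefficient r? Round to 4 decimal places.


r = sum((xi-xbar)(yi-ybar)) / sqrt(sum((xi-xbar)^2) * sum((yi-ybar)^2))
n = 6, xbar = 75/6 = 12.5, ybar = 77/6 ≈ 12.833333
Sxy = sum((xi-xbar)(yi-ybar)) = 47.5
Sxx = sum((xi-xbar)^2) = 279.5
Syy = sum((yi-ybar)^2) = 845/6 ≈ 140.833333
sqrt(Sxx*Syy) ≈ 198.400899
r = Sxy / sqrt(Sxx*Syy) = 47.5 / 198.400899 ≈ 0.239414

0.2394


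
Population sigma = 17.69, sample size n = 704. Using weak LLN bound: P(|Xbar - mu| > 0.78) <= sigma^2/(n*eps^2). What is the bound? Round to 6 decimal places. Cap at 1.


bound = min(1, sigma^2/(n*eps^2))
sigma^2 = 17.69^2 = 312.9361
n*eps^2 = 704 * 0.78^2 = 704 * 0.6084 = 428.3136
sigma^2/(n*eps^2) = 312.9361 / 428.3136 ≈ 0.73062378

0.730624


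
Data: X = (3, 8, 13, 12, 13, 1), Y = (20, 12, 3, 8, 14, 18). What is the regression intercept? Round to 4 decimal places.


a = ybar - b*xbar, where b = sum((xi-xbar)(yi-ybar)) / sum((xi-xbar)^2)
n = 6, xbar = 50/6 = 25/3 ≈ 8.333333, ybar = 75/6 = 12.5
Sxy = sum((xi-xbar)(yi-ybar)) = -134
Sxx = sum((xi-xbar)^2) = 418/3 ≈ 139.333333
b = Sxy / Sxx = -201/209 ≈ -0.961722
a = 12.5 - (-0.961722) * 8.333333 = 8575/418 ≈ 20.514354

20.5144


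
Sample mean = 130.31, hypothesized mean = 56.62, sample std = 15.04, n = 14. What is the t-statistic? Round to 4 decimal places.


t = (xbar - mu0) / (s/sqrt(n))
xbar - mu0 = 130.31 - 56.62 = 73.69
sqrt(14) ≈ 3.74165739
s/sqrt(n) = 15.04 / 3.74165739 ≈ 4.01960908
t = 73.69 / 4.01960908 ≈ 18.332629

18.3326


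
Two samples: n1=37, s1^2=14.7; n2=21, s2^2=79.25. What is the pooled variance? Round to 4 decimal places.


sp^2 = ((n1-1)*s1^2 + (n2-1)*s2^2)/(n1+n2-2)
(n1-1)*s1^2 = 36 * 14.7 = 529.2
(n2-1)*s2^2 = 20 * 79.25 = 1585
numerator = 529.2 + 1585 = 2114.2
n1+n2-2 = 56
sp^2 = 2114.2 / 56 = 10571/280 ≈ 37.753571

37.7536


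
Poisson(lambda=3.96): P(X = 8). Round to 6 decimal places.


P = e^(-lam) * lam^k / k!
e^(-3.96) ≈ 0.01906311
lam^k = 3.96^8 ≈ 60472.996294
k! = 8! = 40320
P = 0.01906311 * 60472.996294 / 40320 ≈ 0.028591

0.028591


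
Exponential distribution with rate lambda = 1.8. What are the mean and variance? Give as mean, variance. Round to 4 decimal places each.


mean = 1/lam, var = 1/lam^2
mean = 1 / 1.8 = 5/9 ≈ 0.555556
lam^2 = 1.8^2 = 3.24
var = 1 / 3.24 = 25/81 ≈ 0.308642

0.5556, 0.3086


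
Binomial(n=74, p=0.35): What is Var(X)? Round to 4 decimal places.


Var = n*p*(1-p) = 74 * 0.35 * 0.65 = 16.835

16.8350


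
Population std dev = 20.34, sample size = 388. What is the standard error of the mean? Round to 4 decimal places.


SE = sigma / sqrt(n)
sqrt(388) ≈ 19.697716
SE = 20.34 / 19.697716 ≈ 1.032607

1.0326


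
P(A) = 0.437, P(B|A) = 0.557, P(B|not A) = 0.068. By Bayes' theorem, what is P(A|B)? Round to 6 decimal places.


P(A|B) = P(B|A)*P(A) / P(B), P(B) = P(B|A)*P(A) + P(B|not A)*P(not A)
P(B|A)*P(A) = 0.557 * 0.437 = 0.243409
P(B|not A)*P(not A) = 0.068 * 0.563 = 0.038284
P(B) = 0.243409 + 0.038284 = 0.281693
P(A|B) = 0.243409 / 0.281693 ≈ 0.86409318

0.864093


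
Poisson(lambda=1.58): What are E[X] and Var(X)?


E[X] = Var(X) = lambda = 1.58

1.58, 1.58


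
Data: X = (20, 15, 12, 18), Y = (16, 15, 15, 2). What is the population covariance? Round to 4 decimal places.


Cov = (1/n)*sum((xi-xbar)(yi-ybar))
n = 4, xbar = 65/4 = 16.25, ybar = 48/4 = 12
sum((xi-xbar)(yi-ybar)) = -19
Cov = -19 / 4 = -4.75

-4.7500


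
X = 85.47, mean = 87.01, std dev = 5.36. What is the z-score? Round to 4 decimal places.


z = (X - mu) / sigma
X - mu = 85.47 - 87.01 = -1.54
z = -1.54 / 5.36 = -77/268 ≈ -0.287313

-0.2873


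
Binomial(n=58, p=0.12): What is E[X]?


E[X] = n*p = 58 * 0.12 = 6.96

6.96


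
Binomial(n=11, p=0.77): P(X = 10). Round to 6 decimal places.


P = C(n,k) * p^k * (1-p)^(n-k)
C(11,10) = 11
p^k = 0.77^10 ≈ 0.07326680
(1-p)^(n-k) = 0.23^1 = 0.23
P = 11 * 0.07326680 * 0.23 ≈ 0.185365

0.185365


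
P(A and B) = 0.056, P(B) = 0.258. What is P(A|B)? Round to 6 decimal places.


P(A|B) = P(A and B) / P(B) = 0.056 / 0.258 = 28/129 ≈ 0.21705426

0.217054


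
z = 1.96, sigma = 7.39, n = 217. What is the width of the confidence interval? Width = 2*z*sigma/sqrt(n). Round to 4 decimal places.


width = 2*z*sigma/sqrt(n)
2*z*sigma = 2 * 1.96 * 7.39 = 28.9688
sqrt(217) ≈ 14.730920
width = 28.9688 / 14.730920 ≈ 1.966530

1.9665


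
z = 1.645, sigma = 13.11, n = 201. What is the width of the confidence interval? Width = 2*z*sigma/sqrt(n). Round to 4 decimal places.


width = 2*z*sigma/sqrt(n)
2*z*sigma = 2 * 1.645 * 13.11 = 43.1319
sqrt(201) ≈ 14.177447
width = 43.1319 / 14.177447 ≈ 3.042290

3.0423


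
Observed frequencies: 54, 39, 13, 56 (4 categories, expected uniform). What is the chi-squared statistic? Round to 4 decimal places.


chi2 = sum((O-E)^2/E), E = total/4
total = 162, E = 162/4 = 40.5
(54 - 40.5)^2 / 40.5 = 182.25 / 40.5 = 4.5
(39 - 40.5)^2 / 40.5 = 2.25 / 40.5 = 1/18 ≈ 0.055556
(13 - 40.5)^2 / 40.5 = 756.25 / 40.5 = 3025/162 ≈ 18.672840
(56 - 40.5)^2 / 40.5 = 240.25 / 40.5 = 961/162 ≈ 5.932099
chi2 = 2362/81 ≈ 29.160494

29.1605


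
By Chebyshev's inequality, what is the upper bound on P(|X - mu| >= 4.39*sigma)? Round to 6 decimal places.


P <= 1/k^2
k^2 = 4.39^2 = 19.2721
1/k^2 = 1 / 19.2721 ≈ 0.05188848

0.051888


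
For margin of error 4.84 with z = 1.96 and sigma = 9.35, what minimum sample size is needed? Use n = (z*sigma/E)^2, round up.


z*sigma/E = 1.96 * 9.35 / 4.84 = 833/220 ≈ 3.786364
(z*sigma/E)^2 ≈ 14.336550
round up: n = 15

15


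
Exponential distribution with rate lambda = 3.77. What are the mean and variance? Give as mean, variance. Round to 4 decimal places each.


mean = 1/lam, var = 1/lam^2
mean = 1 / 3.77 = 100/377 ≈ 0.265252
lam^2 = 3.77^2 = 14.2129
var = 1 / 14.2129 ≈ 0.070359

0.2653, 0.0704


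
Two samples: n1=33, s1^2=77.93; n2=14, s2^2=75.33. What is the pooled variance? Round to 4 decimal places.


sp^2 = ((n1-1)*s1^2 + (n2-1)*s2^2)/(n1+n2-2)
(n1-1)*s1^2 = 32 * 77.93 = 2493.76
(n2-1)*s2^2 = 13 * 75.33 = 979.29
numerator = 2493.76 + 979.29 = 3473.05
n1+n2-2 = 45
sp^2 = 3473.05 / 45 = 69461/900 ≈ 77.178889

77.1789


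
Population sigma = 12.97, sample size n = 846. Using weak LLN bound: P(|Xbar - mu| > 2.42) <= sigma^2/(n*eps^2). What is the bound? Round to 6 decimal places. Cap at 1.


bound = min(1, sigma^2/(n*eps^2))
sigma^2 = 12.97^2 = 168.2209
n*eps^2 = 846 * 2.42^2 = 846 * 5.8564 = 4954.5144
sigma^2/(n*eps^2) = 168.2209 / 4954.5144 ≈ 0.03395306

0.033953


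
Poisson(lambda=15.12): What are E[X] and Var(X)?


E[X] = Var(X) = lambda = 15.12

15.12, 15.12


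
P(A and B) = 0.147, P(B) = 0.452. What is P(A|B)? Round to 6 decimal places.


P(A|B) = P(A and B) / P(B) = 0.147 / 0.452 = 147/452 ≈ 0.32522124

0.325221


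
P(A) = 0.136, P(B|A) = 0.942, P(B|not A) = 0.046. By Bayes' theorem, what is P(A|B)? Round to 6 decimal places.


P(A|B) = P(B|A)*P(A) / P(B), P(B) = P(B|A)*P(A) + P(B|not A)*P(not A)
P(B|A)*P(A) = 0.942 * 0.136 = 0.128112
P(B|not A)*P(not A) = 0.046 * 0.864 = 0.039744
P(B) = 0.128112 + 0.039744 = 0.167856
P(A|B) = 0.128112 / 0.167856 = 2669/3497 ≈ 0.76322562

0.763226


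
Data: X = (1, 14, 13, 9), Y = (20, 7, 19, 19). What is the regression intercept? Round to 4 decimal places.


a = ybar - b*xbar, where b = sum((xi-xbar)(yi-ybar)) / sum((xi-xbar)^2)
n = 4, xbar = 37/4 = 9.25, ybar = 65/4 = 16.25
Sxy = sum((xi-xbar)(yi-ybar)) = -65.25
Sxx = sum((xi-xbar)^2) = 104.75
b = Sxy / Sxx = -261/419 ≈ -0.622912
a = 16.25 - (-0.622912) * 9.25 = 9223/419 ≈ 22.011933

22.0119


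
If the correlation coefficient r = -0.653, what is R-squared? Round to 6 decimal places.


R^2 = r^2 = (-0.653)^2 = 0.426409

0.426409


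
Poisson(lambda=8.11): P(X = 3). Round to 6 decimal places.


P = e^(-lam) * lam^k / k!
e^(-8.11) ≈ 0.0003005189
lam^k = 8.11^3 = 533.411731
k! = 3! = 6
P = 0.0003005189 * 533.411731 / 6 ≈ 0.026717

0.026717


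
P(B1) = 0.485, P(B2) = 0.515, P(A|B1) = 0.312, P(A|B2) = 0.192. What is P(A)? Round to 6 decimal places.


P(A) = P(A|B1)*P(B1) + P(A|B2)*P(B2)
P(A|B1)*P(B1) = 0.312 * 0.485 = 0.15132
P(A|B2)*P(B2) = 0.192 * 0.515 = 0.09888
P(A) = 0.15132 + 0.09888 = 0.2502

0.250200


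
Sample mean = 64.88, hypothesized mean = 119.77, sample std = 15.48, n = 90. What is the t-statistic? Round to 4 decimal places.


t = (xbar - mu0) / (s/sqrt(n))
xbar - mu0 = 64.88 - 119.77 = -54.89
sqrt(90) ≈ 9.48683298
s/sqrt(n) = 15.48 / 9.48683298 ≈ 1.63173527
t = -54.89 / 1.63173527 ≈ -33.639035

-33.6390


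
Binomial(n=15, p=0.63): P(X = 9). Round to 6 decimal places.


P = C(n,k) * p^k * (1-p)^(n-k)
C(15,9) = 5005
p^k = 0.63^9 ≈ 0.01563381
(1-p)^(n-k) = 0.37^6 ≈ 0.002565726
P = 5005 * 0.01563381 * 0.002565726 ≈ 0.200761

0.200761


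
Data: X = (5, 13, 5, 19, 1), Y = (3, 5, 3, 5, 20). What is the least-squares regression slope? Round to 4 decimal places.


b = sum((xi-xbar)(yi-ybar)) / sum((xi-xbar)^2)
n = 5, xbar = 43/5 = 8.6, ybar = 36/5 = 7.2
Sxy = sum((xi-xbar)(yi-ybar)) = -99.6
Sxx = sum((xi-xbar)^2) = 211.2
b = Sxy / Sxx = -83/176 ≈ -0.471591

-0.4716


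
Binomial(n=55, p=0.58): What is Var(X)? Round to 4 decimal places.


Var = n*p*(1-p) = 55 * 0.58 * 0.42 = 13.398

13.3980


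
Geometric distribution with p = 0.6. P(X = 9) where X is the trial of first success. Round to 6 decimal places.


P = (1-p)^(k-1) * p
(1-p)^(k-1) = 0.4^8 = 0.00065536
P = 0.00065536 * 0.6 = 0.000393216

0.000393


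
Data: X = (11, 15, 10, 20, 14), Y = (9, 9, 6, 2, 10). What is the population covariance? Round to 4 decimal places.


Cov = (1/n)*sum((xi-xbar)(yi-ybar))
n = 5, xbar = 70/5 = 14, ybar = 36/5 = 7.2
sum((xi-xbar)(yi-ybar)) = -30
Cov = -30 / 5 = -6

-6.0000


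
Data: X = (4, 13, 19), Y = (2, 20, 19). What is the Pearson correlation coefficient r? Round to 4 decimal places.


r = sum((xi-xbar)(yi-ybar)) / sqrt(sum((xi-xbar)^2) * sum((yi-ybar)^2))
n = 3, xbar = 36/3 = 12, ybar = 41/3 ≈ 13.666667
Sxy = sum((xi-xbar)(yi-ybar)) = 137
Sxx = sum((xi-xbar)^2) = 114
Syy = sum((yi-ybar)^2) = 614/3 ≈ 204.666667
sqrt(Sxx*Syy) ≈ 152.748159
r = Sxy / sqrt(Sxx*Syy) = 137 / 152.748159 ≈ 0.896901

0.8969


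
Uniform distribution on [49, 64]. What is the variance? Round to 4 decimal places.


Var = (b-a)^2 / 12
(b-a)^2 = (64 - 49)^2 = 225
Var = 225/12 = 18.75

18.7500


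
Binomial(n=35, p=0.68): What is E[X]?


E[X] = n*p = 35 * 0.68 = 23.8

23.8


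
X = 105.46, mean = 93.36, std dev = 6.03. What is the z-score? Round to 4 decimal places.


z = (X - mu) / sigma
X - mu = 105.46 - 93.36 = 12.1
z = 12.1 / 6.03 = 1210/603 ≈ 2.006633

2.0066


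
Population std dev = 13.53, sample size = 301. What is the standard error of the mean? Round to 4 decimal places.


SE = sigma / sqrt(n)
sqrt(301) ≈ 17.349352
SE = 13.53 / 17.349352 ≈ 0.779856

0.7799


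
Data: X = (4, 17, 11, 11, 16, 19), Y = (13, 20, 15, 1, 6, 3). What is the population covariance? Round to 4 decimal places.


Cov = (1/n)*sum((xi-xbar)(yi-ybar))
n = 6, xbar = 78/6 = 13, ybar = 58/6 = 29/3 ≈ 9.666667
sum((xi-xbar)(yi-ybar)) = -33
Cov = -33 / 6 = -5.5

-5.5000


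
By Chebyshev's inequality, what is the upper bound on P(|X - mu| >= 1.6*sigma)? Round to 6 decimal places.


P <= 1/k^2
k^2 = 1.6^2 = 2.56
1/k^2 = 1 / 2.56 = 0.390625

0.390625


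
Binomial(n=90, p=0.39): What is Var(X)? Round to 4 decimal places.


Var = n*p*(1-p) = 90 * 0.39 * 0.61 = 21.411

21.4110


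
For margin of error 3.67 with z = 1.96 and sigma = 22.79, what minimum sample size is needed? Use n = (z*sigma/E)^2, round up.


z*sigma/E = 1.96 * 22.79 / 3.67 = 111671/9175 ≈ 12.171226
(z*sigma/E)^2 ≈ 148.138746
round up: n = 149

149


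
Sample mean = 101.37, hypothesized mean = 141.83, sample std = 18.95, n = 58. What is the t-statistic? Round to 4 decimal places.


t = (xbar - mu0) / (s/sqrt(n))
xbar - mu0 = 101.37 - 141.83 = -40.46
sqrt(58) ≈ 7.61577311
s/sqrt(n) = 18.95 / 7.61577311 ≈ 2.48825690
t = -40.46 / 2.48825690 ≈ -16.260379

-16.2604


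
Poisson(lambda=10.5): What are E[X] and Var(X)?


E[X] = Var(X) = lambda = 10.5

10.5, 10.5


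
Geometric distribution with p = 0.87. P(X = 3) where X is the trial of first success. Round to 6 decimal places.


P = (1-p)^(k-1) * p
(1-p)^(k-1) = 0.13^2 = 0.0169
P = 0.0169 * 0.87 = 0.014703

0.014703


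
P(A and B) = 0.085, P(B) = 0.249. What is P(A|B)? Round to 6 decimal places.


P(A|B) = P(A and B) / P(B) = 0.085 / 0.249 = 85/249 ≈ 0.34136546

0.341365


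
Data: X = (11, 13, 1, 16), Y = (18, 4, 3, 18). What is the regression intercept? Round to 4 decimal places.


a = ybar - b*xbar, where b = sum((xi-xbar)(yi-ybar)) / sum((xi-xbar)^2)
n = 4, xbar = 41/4 = 10.25, ybar = 43/4 = 10.75
Sxy = sum((xi-xbar)(yi-ybar)) = 100.25
Sxx = sum((xi-xbar)^2) = 126.75
b = Sxy / Sxx = 401/507 ≈ 0.790927
a = 10.75 - 0.790927 * 10.25 = 1340/507 ≈ 2.642998

2.6430


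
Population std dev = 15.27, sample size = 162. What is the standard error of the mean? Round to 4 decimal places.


SE = sigma / sqrt(n)
sqrt(162) ≈ 12.727922
SE = 15.27 / 12.727922 ≈ 1.199725

1.1997


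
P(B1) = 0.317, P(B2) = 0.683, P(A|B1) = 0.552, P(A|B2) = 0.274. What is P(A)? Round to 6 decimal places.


P(A) = P(A|B1)*P(B1) + P(A|B2)*P(B2)
P(A|B1)*P(B1) = 0.552 * 0.317 = 0.174984
P(A|B2)*P(B2) = 0.274 * 0.683 = 0.187142
P(A) = 0.174984 + 0.187142 = 0.362126

0.362126


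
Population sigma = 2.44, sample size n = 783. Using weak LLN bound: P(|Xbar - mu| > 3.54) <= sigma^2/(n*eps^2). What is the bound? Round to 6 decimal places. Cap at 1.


bound = min(1, sigma^2/(n*eps^2))
sigma^2 = 2.44^2 = 5.9536
n*eps^2 = 783 * 3.54^2 = 783 * 12.5316 = 9812.2428
sigma^2/(n*eps^2) = 5.9536 / 9812.2428 ≈ 0.00060675

0.000607


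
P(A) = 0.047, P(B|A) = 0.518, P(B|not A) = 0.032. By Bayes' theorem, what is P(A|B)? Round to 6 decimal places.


P(A|B) = P(B|A)*P(A) / P(B), P(B) = P(B|A)*P(A) + P(B|not A)*P(not A)
P(B|A)*P(A) = 0.518 * 0.047 = 0.024346
P(B|not A)*P(not A) = 0.032 * 0.953 = 0.030496
P(B) = 0.024346 + 0.030496 = 0.054842
P(A|B) = 0.024346 / 0.054842 ≈ 0.44392983

0.443930


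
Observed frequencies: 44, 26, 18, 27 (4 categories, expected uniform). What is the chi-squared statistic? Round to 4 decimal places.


chi2 = sum((O-E)^2/E), E = total/4
total = 115, E = 115/4 = 28.75
(44 - 28.75)^2 / 28.75 = 232.5625 / 28.75 = 3721/460 ≈ 8.089130
(26 - 28.75)^2 / 28.75 = 7.5625 / 28.75 = 121/460 ≈ 0.263043
(18 - 28.75)^2 / 28.75 = 115.5625 / 28.75 = 1849/460 ≈ 4.019565
(27 - 28.75)^2 / 28.75 = 3.0625 / 28.75 = 49/460 ≈ 0.106522
chi2 = 287/23 ≈ 12.478261

12.4783


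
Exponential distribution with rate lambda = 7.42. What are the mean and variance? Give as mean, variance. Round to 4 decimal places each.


mean = 1/lam, var = 1/lam^2
mean = 1 / 7.42 = 50/371 ≈ 0.134771
lam^2 = 7.42^2 = 55.0564
var = 1 / 55.0564 ≈ 0.018163

0.1348, 0.0182


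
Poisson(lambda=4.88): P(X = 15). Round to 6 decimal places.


P = e^(-lam) * lam^k / k!
e^(-4.88) ≈ 0.007597014
lam^k = 4.88^15 ≈ 21198119205.684815
k! = 15! = 1307674368000
P = 0.007597014 * 21198119205.684815 / 1307674368000 ≈ 0.000123

0.000123


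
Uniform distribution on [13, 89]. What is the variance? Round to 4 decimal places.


Var = (b-a)^2 / 12
(b-a)^2 = (89 - 13)^2 = 5776
Var = 5776/12 ≈ 481.333333

481.3333


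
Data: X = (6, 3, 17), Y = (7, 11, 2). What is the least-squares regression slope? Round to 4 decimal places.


b = sum((xi-xbar)(yi-ybar)) / sum((xi-xbar)^2)
n = 3, xbar = 26/3 ≈ 8.666667, ybar = 20/3 ≈ 6.666667
Sxy = sum((xi-xbar)(yi-ybar)) = -193/3 ≈ -64.333333
Sxx = sum((xi-xbar)^2) = 326/3 ≈ 108.666667
b = Sxy / Sxx = -193/326 ≈ -0.592025

-0.5920


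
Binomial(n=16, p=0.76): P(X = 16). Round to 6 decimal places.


P = C(n,k) * p^k * (1-p)^(n-k)
C(16,16) = 1
p^k = 0.76^16 ≈ 0.01238846
(1-p)^(n-k) = 0.24^0 = 1
P = 1 * 0.01238846 * 1 ≈ 0.012388

0.012388


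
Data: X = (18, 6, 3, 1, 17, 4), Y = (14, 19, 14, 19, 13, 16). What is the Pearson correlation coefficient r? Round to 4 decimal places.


r = sum((xi-xbar)(yi-ybar)) / sqrt(sum((xi-xbar)^2) * sum((yi-ybar)^2))
n = 6, xbar = 49/6 ≈ 8.166667, ybar = 95/6 ≈ 15.833333
Sxy = sum((xi-xbar)(yi-ybar)) = -383/6 ≈ -63.833333
Sxx = sum((xi-xbar)^2) = 1649/6 ≈ 274.833333
Syy = sum((yi-ybar)^2) = 209/6 ≈ 34.833333
sqrt(Sxx*Syy) ≈ 97.843554
r = Sxy / sqrt(Sxx*Syy) = -63.833333 / 97.843554 ≈ -0.652402

-0.6524


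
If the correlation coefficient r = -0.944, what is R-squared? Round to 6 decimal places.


R^2 = r^2 = (-0.944)^2 = 0.891136

0.891136


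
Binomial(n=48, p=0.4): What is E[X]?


E[X] = n*p = 48 * 0.4 = 19.2

19.2


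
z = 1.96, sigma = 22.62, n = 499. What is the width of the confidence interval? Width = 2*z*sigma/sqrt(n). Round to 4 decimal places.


width = 2*z*sigma/sqrt(n)
2*z*sigma = 2 * 1.96 * 22.62 = 88.6704
sqrt(499) ≈ 22.338308
width = 88.6704 / 22.338308 ≈ 3.969432

3.9694


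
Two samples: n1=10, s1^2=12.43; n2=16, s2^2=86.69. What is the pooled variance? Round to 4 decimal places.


sp^2 = ((n1-1)*s1^2 + (n2-1)*s2^2)/(n1+n2-2)
(n1-1)*s1^2 = 9 * 12.43 = 111.87
(n2-1)*s2^2 = 15 * 86.69 = 1300.35
numerator = 111.87 + 1300.35 = 1412.22
n1+n2-2 = 24
sp^2 = 1412.22 / 24 = 58.8425

58.8425


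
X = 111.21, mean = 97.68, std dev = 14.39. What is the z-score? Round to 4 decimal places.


z = (X - mu) / sigma
X - mu = 111.21 - 97.68 = 13.53
z = 13.53 / 14.39 = 1353/1439 ≈ 0.940236

0.9402


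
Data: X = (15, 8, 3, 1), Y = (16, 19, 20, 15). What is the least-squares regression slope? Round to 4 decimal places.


b = sum((xi-xbar)(yi-ybar)) / sum((xi-xbar)^2)
n = 4, xbar = 27/4 = 6.75, ybar = 70/4 = 17.5
Sxy = sum((xi-xbar)(yi-ybar)) = -5.5
Sxx = sum((xi-xbar)^2) = 116.75
b = Sxy / Sxx = -22/467 ≈ -0.047109

-0.0471


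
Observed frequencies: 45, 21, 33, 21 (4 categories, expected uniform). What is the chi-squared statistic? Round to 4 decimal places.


chi2 = sum((O-E)^2/E), E = total/4
total = 120, E = 120/4 = 30
(45 - 30)^2 / 30 = 225 / 30 = 7.5
(21 - 30)^2 / 30 = 81 / 30 = 2.7
(33 - 30)^2 / 30 = 9 / 30 = 0.3
(21 - 30)^2 / 30 = 81 / 30 = 2.7
chi2 = 13.2

13.2000


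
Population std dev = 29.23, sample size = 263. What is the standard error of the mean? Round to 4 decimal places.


SE = sigma / sqrt(n)
sqrt(263) ≈ 16.217275
SE = 29.23 / 16.217275 ≈ 1.802399

1.8024


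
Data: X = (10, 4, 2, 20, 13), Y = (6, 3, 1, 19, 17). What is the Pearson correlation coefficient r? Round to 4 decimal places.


r = sum((xi-xbar)(yi-ybar)) / sqrt(sum((xi-xbar)^2) * sum((yi-ybar)^2))
n = 5, xbar = 49/5 = 9.8, ybar = 46/5 = 9.2
Sxy = sum((xi-xbar)(yi-ybar)) = 224.2
Sxx = sum((xi-xbar)^2) = 208.8
Syy = sum((yi-ybar)^2) = 272.8
sqrt(Sxx*Syy) ≈ 238.664283
r = Sxy / sqrt(Sxx*Syy) = 224.2 / 238.664283 ≈ 0.939395

0.9394


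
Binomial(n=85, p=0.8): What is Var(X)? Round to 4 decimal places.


Var = n*p*(1-p) = 85 * 0.8 * 0.2 = 13.6

13.6000


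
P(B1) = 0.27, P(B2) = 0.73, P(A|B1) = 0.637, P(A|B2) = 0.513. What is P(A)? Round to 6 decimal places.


P(A) = P(A|B1)*P(B1) + P(A|B2)*P(B2)
P(A|B1)*P(B1) = 0.637 * 0.27 = 0.17199
P(A|B2)*P(B2) = 0.513 * 0.73 = 0.37449
P(A) = 0.17199 + 0.37449 = 0.54648

0.546480


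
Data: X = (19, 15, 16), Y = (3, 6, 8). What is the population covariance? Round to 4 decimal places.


Cov = (1/n)*sum((xi-xbar)(yi-ybar))
n = 3, xbar = 50/3 ≈ 16.666667, ybar = 17/3 ≈ 5.666667
sum((xi-xbar)(yi-ybar)) = -25/3 ≈ -8.333333
Cov = -8.333333 / 3 = -25/9 ≈ -2.777778

-2.7778


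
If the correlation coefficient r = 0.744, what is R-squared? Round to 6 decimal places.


R^2 = r^2 = (0.744)^2 = 0.553536

0.553536


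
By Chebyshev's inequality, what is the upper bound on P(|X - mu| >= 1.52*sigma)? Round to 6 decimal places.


P <= 1/k^2
k^2 = 1.52^2 = 2.3104
1/k^2 = 1 / 2.3104 = 625/1444 ≈ 0.43282548

0.432825


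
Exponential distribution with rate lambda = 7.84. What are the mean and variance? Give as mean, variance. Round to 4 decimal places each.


mean = 1/lam, var = 1/lam^2
mean = 1 / 7.84 = 25/196 ≈ 0.127551
lam^2 = 7.84^2 = 61.4656
var = 1 / 61.4656 ≈ 0.016269

0.1276, 0.0163


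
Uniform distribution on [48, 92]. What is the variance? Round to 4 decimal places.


Var = (b-a)^2 / 12
(b-a)^2 = (92 - 48)^2 = 1936
Var = 1936/12 ≈ 161.333333

161.3333


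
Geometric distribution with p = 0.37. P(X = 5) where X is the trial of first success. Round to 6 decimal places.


P = (1-p)^(k-1) * p
(1-p)^(k-1) = 0.63^4 ≈ 0.1575296
P = 0.1575296 * 0.37 ≈ 0.05828596

0.058286


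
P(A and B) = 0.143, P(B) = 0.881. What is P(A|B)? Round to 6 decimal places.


P(A|B) = P(A and B) / P(B) = 0.143 / 0.881 = 143/881 ≈ 0.16231555

0.162316


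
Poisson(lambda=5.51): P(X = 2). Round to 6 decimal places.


P = e^(-lam) * lam^k / k!
e^(-5.51) ≈ 0.004046107
lam^k = 5.51^2 = 30.3601
k! = 2! = 2
P = 0.004046107 * 30.3601 / 2 ≈ 0.061420

0.061420


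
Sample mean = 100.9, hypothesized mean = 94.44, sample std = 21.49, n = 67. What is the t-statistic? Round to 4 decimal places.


t = (xbar - mu0) / (s/sqrt(n))
xbar - mu0 = 100.9 - 94.44 = 6.46
sqrt(67) ≈ 8.18535277
s/sqrt(n) = 21.49 / 8.18535277 ≈ 2.62542136
t = 6.46 / 2.62542136 ≈ 2.460557

2.4606


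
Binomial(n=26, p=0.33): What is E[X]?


E[X] = n*p = 26 * 0.33 = 8.58

8.58


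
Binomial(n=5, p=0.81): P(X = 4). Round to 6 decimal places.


P = C(n,k) * p^k * (1-p)^(n-k)
C(5,4) = 5
p^k = 0.81^4 ≈ 0.4304672
(1-p)^(n-k) = 0.19^1 = 0.19
P = 5 * 0.4304672 * 0.19 ≈ 0.408944

0.408944


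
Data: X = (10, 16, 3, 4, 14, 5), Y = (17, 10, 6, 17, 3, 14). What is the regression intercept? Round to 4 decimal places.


a = ybar - b*xbar, where b = sum((xi-xbar)(yi-ybar)) / sum((xi-xbar)^2)
n = 6, xbar = 52/6 = 26/3 ≈ 8.666667, ybar = 67/6 ≈ 11.166667
Sxy = sum((xi-xbar)(yi-ybar)) = -158/3 ≈ -52.666667
Sxx = sum((xi-xbar)^2) = 454/3 ≈ 151.333333
b = Sxy / Sxx = -79/227 ≈ -0.348018
a = 11.166667 - (-0.348018) * 8.666667 = 6439/454 ≈ 14.182819

14.1828


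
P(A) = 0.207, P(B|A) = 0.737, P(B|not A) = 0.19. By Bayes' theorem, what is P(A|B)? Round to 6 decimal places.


P(A|B) = P(B|A)*P(A) / P(B), P(B) = P(B|A)*P(A) + P(B|not A)*P(not A)
P(B|A)*P(A) = 0.737 * 0.207 = 0.152559
P(B|not A)*P(not A) = 0.19 * 0.793 = 0.15067
P(B) = 0.152559 + 0.15067 = 0.303229
P(A|B) = 0.152559 / 0.303229 ≈ 0.50311481

0.503115


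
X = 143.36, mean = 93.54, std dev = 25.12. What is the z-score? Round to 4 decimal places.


z = (X - mu) / sigma
X - mu = 143.36 - 93.54 = 49.82
z = 49.82 / 25.12 = 2491/1256 ≈ 1.983280

1.9833


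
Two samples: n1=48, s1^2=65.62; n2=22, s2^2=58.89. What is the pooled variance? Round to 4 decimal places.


sp^2 = ((n1-1)*s1^2 + (n2-1)*s2^2)/(n1+n2-2)
(n1-1)*s1^2 = 47 * 65.62 = 3084.14
(n2-1)*s2^2 = 21 * 58.89 = 1236.69
numerator = 3084.14 + 1236.69 = 4320.83
n1+n2-2 = 68
sp^2 = 4320.83 / 68 = 432083/6800 ≈ 63.541618

63.5416


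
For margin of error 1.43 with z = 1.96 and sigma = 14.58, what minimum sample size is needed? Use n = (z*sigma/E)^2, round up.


z*sigma/E = 1.96 * 14.58 / 1.43 = 71442/3575 ≈ 19.983776
(z*sigma/E)^2 ≈ 399.351312
round up: n = 400

400


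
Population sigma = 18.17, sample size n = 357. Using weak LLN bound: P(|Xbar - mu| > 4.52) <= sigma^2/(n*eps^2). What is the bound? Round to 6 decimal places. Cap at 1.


bound = min(1, sigma^2/(n*eps^2))
sigma^2 = 18.17^2 = 330.1489
n*eps^2 = 357 * 4.52^2 = 357 * 20.4304 = 7293.6528
sigma^2/(n*eps^2) = 330.1489 / 7293.6528 ≈ 0.04526523

0.045265


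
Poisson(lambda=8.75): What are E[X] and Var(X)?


E[X] = Var(X) = lambda = 8.75

8.75, 8.75


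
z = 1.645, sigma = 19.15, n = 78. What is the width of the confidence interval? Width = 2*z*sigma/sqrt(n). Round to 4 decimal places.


width = 2*z*sigma/sqrt(n)
2*z*sigma = 2 * 1.645 * 19.15 = 63.0035
sqrt(78) ≈ 8.831761
width = 63.0035 / 8.831761 ≈ 7.133742

7.1337


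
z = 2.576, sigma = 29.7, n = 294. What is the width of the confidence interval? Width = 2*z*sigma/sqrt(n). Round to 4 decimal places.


width = 2*z*sigma/sqrt(n)
2*z*sigma = 2 * 2.576 * 29.7 = 153.0144
sqrt(294) ≈ 17.146428
width = 153.0144 / 17.146428 ≈ 8.923981

8.9240


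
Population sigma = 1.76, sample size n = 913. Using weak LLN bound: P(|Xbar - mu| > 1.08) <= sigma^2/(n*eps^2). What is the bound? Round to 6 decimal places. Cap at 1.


bound = min(1, sigma^2/(n*eps^2))
sigma^2 = 1.76^2 = 3.0976
n*eps^2 = 913 * 1.08^2 = 913 * 1.1664 = 1064.9232
sigma^2/(n*eps^2) = 3.0976 / 1064.9232 ≈ 0.00290875

0.002909


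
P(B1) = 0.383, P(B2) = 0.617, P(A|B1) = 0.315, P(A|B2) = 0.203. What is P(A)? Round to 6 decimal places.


P(A) = P(A|B1)*P(B1) + P(A|B2)*P(B2)
P(A|B1)*P(B1) = 0.315 * 0.383 = 0.120645
P(A|B2)*P(B2) = 0.203 * 0.617 = 0.125251
P(A) = 0.120645 + 0.125251 = 0.245896

0.245896


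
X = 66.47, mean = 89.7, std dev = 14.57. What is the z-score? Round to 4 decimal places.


z = (X - mu) / sigma
X - mu = 66.47 - 89.7 = -23.23
z = -23.23 / 14.57 = -2323/1457 ≈ -1.594372

-1.5944


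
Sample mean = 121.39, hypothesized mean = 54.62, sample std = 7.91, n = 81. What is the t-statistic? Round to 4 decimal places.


t = (xbar - mu0) / (s/sqrt(n))
xbar - mu0 = 121.39 - 54.62 = 66.77
sqrt(81) = 9
s/sqrt(n) = 7.91 / 9 = 791/900 ≈ 0.87888889
t = 66.77 / 0.87888889 = 60093/791 ≈ 75.970923

75.9709


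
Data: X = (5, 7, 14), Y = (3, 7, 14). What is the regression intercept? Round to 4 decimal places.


a = ybar - b*xbar, where b = sum((xi-xbar)(yi-ybar)) / sum((xi-xbar)^2)
n = 3, xbar = 26/3 ≈ 8.666667, ybar = 24/3 = 8
Sxy = sum((xi-xbar)(yi-ybar)) = 52
Sxx = sum((xi-xbar)^2) = 134/3 ≈ 44.666667
b = Sxy / Sxx = 78/67 ≈ 1.164179
a = 8 - 1.164179 * 8.666667 = -140/67 ≈ -2.089552

-2.0896


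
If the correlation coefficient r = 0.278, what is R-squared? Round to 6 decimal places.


R^2 = r^2 = (0.278)^2 = 0.077284

0.077284


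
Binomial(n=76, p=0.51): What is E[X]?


E[X] = n*p = 76 * 0.51 = 38.76

38.76


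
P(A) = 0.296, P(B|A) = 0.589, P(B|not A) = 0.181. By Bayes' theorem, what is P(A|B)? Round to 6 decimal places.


P(A|B) = P(B|A)*P(A) / P(B), P(B) = P(B|A)*P(A) + P(B|not A)*P(not A)
P(B|A)*P(A) = 0.589 * 0.296 = 0.174344
P(B|not A)*P(not A) = 0.181 * 0.704 = 0.127424
P(B) = 0.174344 + 0.127424 = 0.301768
P(A|B) = 0.174344 / 0.301768 ≈ 0.57774184

0.577742


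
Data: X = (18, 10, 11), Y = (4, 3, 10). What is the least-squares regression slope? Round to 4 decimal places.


b = sum((xi-xbar)(yi-ybar)) / sum((xi-xbar)^2)
n = 3, xbar = 39/3 = 13, ybar = 17/3 ≈ 5.666667
Sxy = sum((xi-xbar)(yi-ybar)) = -9
Sxx = sum((xi-xbar)^2) = 38
b = Sxy / Sxx = -9/38 ≈ -0.236842

-0.2368


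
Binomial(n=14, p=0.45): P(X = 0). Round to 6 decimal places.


P = C(n,k) * p^k * (1-p)^(n-k)
C(14,0) = 1
p^k = 0.45^0 = 1
(1-p)^(n-k) = 0.55^14 ≈ 0.0002317809
P = 1 * 1 * 0.0002317809 ≈ 0.000232

0.000232


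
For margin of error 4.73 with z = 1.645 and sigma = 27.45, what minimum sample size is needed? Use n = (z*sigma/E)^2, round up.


z*sigma/E = 1.645 * 27.45 / 4.73 ≈ 9.546564
(z*sigma/E)^2 ≈ 91.136893
round up: n = 92

92


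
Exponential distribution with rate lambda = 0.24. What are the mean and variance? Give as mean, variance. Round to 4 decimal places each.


mean = 1/lam, var = 1/lam^2
mean = 1 / 0.24 = 25/6 ≈ 4.166667
lam^2 = 0.24^2 = 0.0576
var = 1 / 0.0576 = 625/36 ≈ 17.361111

4.1667, 17.3611


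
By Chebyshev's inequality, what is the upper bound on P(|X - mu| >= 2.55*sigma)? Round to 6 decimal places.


P <= 1/k^2
k^2 = 2.55^2 = 6.5025
1/k^2 = 1 / 6.5025 = 400/2601 ≈ 0.15378700

0.153787


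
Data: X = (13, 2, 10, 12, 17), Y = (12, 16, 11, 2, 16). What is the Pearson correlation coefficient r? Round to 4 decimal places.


r = sum((xi-xbar)(yi-ybar)) / sqrt(sum((xi-xbar)^2) * sum((yi-ybar)^2))
n = 5, xbar = 54/5 = 10.8, ybar = 57/5 = 11.4
Sxy = sum((xi-xbar)(yi-ybar)) = -21.6
Sxx = sum((xi-xbar)^2) = 122.8
Syy = sum((yi-ybar)^2) = 131.2
sqrt(Sxx*Syy) ≈ 126.930532
r = Sxy / sqrt(Sxx*Syy) = -21.6 / 126.930532 ≈ -0.170172

-0.1702


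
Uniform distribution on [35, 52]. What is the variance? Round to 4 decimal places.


Var = (b-a)^2 / 12
(b-a)^2 = (52 - 35)^2 = 289
Var = 289/12 ≈ 24.083333

24.0833


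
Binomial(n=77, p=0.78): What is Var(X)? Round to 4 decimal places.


Var = n*p*(1-p) = 77 * 0.78 * 0.22 = 13.2132

13.2132


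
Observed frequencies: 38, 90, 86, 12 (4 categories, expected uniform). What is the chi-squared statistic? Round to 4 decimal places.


chi2 = sum((O-E)^2/E), E = total/4
total = 226, E = 226/4 = 56.5
(38 - 56.5)^2 / 56.5 = 342.25 / 56.5 = 1369/226 ≈ 6.057522
(90 - 56.5)^2 / 56.5 = 1122.25 / 56.5 = 4489/226 ≈ 19.862832
(86 - 56.5)^2 / 56.5 = 870.25 / 56.5 = 3481/226 ≈ 15.402655
(12 - 56.5)^2 / 56.5 = 1980.25 / 56.5 = 7921/226 ≈ 35.048673
chi2 = 8630/113 ≈ 76.371681

76.3717


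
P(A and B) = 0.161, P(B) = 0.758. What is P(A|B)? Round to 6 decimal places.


P(A|B) = P(A and B) / P(B) = 0.161 / 0.758 = 161/758 ≈ 0.21240106

0.212401


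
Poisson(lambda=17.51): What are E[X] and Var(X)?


E[X] = Var(X) = lambda = 17.51

17.51, 17.51


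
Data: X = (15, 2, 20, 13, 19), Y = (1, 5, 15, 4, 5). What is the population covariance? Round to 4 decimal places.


Cov = (1/n)*sum((xi-xbar)(yi-ybar))
n = 5, xbar = 69/5 = 13.8, ybar = 30/5 = 6
sum((xi-xbar)(yi-ybar)) = 58
Cov = 58 / 5 = 11.6

11.6000


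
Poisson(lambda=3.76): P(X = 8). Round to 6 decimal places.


P = e^(-lam) * lam^k / k!
e^(-3.76) ≈ 0.02328374
lam^k = 3.76^8 ≈ 39948.709956
k! = 8! = 40320
P = 0.02328374 * 39948.709956 / 40320 ≈ 0.023069

0.023069


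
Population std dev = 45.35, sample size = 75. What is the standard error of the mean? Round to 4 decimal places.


SE = sigma / sqrt(n)
sqrt(75) ≈ 8.660254
SE = 45.35 / 8.660254 ≈ 5.236567

5.2366


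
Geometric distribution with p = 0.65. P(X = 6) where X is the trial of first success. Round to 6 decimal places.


P = (1-p)^(k-1) * p
(1-p)^(k-1) = 0.35^5 ≈ 0.005252188
P = 0.005252188 * 0.65 ≈ 0.003413922

0.003414


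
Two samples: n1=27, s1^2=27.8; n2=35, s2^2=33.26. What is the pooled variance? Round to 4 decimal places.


sp^2 = ((n1-1)*s1^2 + (n2-1)*s2^2)/(n1+n2-2)
(n1-1)*s1^2 = 26 * 27.8 = 722.8
(n2-1)*s2^2 = 34 * 33.26 = 1130.84
numerator = 722.8 + 1130.84 = 1853.64
n1+n2-2 = 60
sp^2 = 1853.64 / 60 = 30.894

30.8940


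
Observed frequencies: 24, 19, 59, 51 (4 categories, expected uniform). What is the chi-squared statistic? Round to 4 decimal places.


chi2 = sum((O-E)^2/E), E = total/4
total = 153, E = 153/4 = 38.25
(24 - 38.25)^2 / 38.25 = 203.0625 / 38.25 = 361/68 ≈ 5.308824
(19 - 38.25)^2 / 38.25 = 370.5625 / 38.25 = 5929/612 ≈ 9.687908
(59 - 38.25)^2 / 38.25 = 430.5625 / 38.25 = 6889/612 ≈ 11.256536
(51 - 38.25)^2 / 38.25 = 162.5625 / 38.25 = 4.25
chi2 = 4667/153 ≈ 30.503268

30.5033


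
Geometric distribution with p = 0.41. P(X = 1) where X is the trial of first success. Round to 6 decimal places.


P = (1-p)^(k-1) * p
(1-p)^(k-1) = 0.59^0 = 1
P = 1 * 0.41 = 0.41

0.410000


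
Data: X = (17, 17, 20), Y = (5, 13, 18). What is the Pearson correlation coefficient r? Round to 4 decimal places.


r = sum((xi-xbar)(yi-ybar)) / sqrt(sum((xi-xbar)^2) * sum((yi-ybar)^2))
n = 3, xbar = 54/3 = 18, ybar = 36/3 = 12
Sxy = sum((xi-xbar)(yi-ybar)) = 18
Sxx = sum((xi-xbar)^2) = 6
Syy = sum((yi-ybar)^2) = 86
sqrt(Sxx*Syy) ≈ 22.715633
r = Sxy / sqrt(Sxx*Syy) = 18 / 22.715633 ≈ 0.792406

0.7924


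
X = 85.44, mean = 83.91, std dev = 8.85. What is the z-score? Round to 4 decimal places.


z = (X - mu) / sigma
X - mu = 85.44 - 83.91 = 1.53
z = 1.53 / 8.85 = 51/295 ≈ 0.172881

0.1729


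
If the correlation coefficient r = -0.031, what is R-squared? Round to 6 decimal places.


R^2 = r^2 = (-0.031)^2 = 0.000961

0.000961


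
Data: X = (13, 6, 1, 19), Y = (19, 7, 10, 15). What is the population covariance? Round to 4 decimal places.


Cov = (1/n)*sum((xi-xbar)(yi-ybar))
n = 4, xbar = 39/4 = 9.75, ybar = 51/4 = 12.75
sum((xi-xbar)(yi-ybar)) = 86.75
Cov = 86.75 / 4 = 21.6875

21.6875


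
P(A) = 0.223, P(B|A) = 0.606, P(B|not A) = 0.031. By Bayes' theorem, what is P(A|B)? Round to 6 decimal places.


P(A|B) = P(B|A)*P(A) / P(B), P(B) = P(B|A)*P(A) + P(B|not A)*P(not A)
P(B|A)*P(A) = 0.606 * 0.223 = 0.135138
P(B|not A)*P(not A) = 0.031 * 0.777 = 0.024087
P(B) = 0.135138 + 0.024087 = 0.159225
P(A|B) = 0.135138 / 0.159225 ≈ 0.84872350

0.848724


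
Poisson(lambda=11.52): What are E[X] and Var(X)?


E[X] = Var(X) = lambda = 11.52

11.52, 11.52


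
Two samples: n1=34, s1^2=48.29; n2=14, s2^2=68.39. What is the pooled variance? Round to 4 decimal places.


sp^2 = ((n1-1)*s1^2 + (n2-1)*s2^2)/(n1+n2-2)
(n1-1)*s1^2 = 33 * 48.29 = 1593.57
(n2-1)*s2^2 = 13 * 68.39 = 889.07
numerator = 1593.57 + 889.07 = 2482.64
n1+n2-2 = 46
sp^2 = 2482.64 / 46 = 31033/575 ≈ 53.970435

53.9704


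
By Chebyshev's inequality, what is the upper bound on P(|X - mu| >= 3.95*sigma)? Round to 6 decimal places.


P <= 1/k^2
k^2 = 3.95^2 = 15.6025
1/k^2 = 1 / 15.6025 = 400/6241 ≈ 0.06409229

0.064092


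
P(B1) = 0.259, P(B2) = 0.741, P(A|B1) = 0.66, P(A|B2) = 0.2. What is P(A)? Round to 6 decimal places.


P(A) = P(A|B1)*P(B1) + P(A|B2)*P(B2)
P(A|B1)*P(B1) = 0.66 * 0.259 = 0.17094
P(A|B2)*P(B2) = 0.2 * 0.741 = 0.1482
P(A) = 0.17094 + 0.1482 = 0.31914

0.319140


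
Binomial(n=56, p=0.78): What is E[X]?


E[X] = n*p = 56 * 0.78 = 43.68

43.68


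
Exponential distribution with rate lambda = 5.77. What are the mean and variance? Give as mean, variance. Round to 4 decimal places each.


mean = 1/lam, var = 1/lam^2
mean = 1 / 5.77 = 100/577 ≈ 0.173310
lam^2 = 5.77^2 = 33.2929
var = 1 / 33.2929 ≈ 0.030036

0.1733, 0.0300


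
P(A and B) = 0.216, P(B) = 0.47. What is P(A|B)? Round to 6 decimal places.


P(A|B) = P(A and B) / P(B) = 0.216 / 0.47 = 108/235 ≈ 0.45957447

0.459574


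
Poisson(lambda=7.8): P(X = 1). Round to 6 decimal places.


P = e^(-lam) * lam^k / k!
e^(-7.8) ≈ 0.0004097350
lam^k = 7.8^1 = 7.8
k! = 1! = 1
P = 0.0004097350 * 7.8 / 1 ≈ 0.003196

0.003196


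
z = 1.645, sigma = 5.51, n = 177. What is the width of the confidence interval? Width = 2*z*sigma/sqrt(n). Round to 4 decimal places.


width = 2*z*sigma/sqrt(n)
2*z*sigma = 2 * 1.645 * 5.51 = 18.1279
sqrt(177) ≈ 13.304135
width = 18.1279 / 13.304135 ≈ 1.362576

1.3626


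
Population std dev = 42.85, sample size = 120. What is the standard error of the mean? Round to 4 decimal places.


SE = sigma / sqrt(n)
sqrt(120) ≈ 10.954451
SE = 42.85 / 10.954451 ≈ 3.911652

3.9117


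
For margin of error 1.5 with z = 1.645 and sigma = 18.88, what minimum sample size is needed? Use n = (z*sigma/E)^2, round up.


z*sigma/E = 1.645 * 18.88 / 1.5 = 38822/1875 ≈ 20.705067
(z*sigma/E)^2 ≈ 428.699786
round up: n = 429

429


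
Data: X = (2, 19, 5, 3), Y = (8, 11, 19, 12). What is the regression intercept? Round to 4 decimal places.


a = ybar - b*xbar, where b = sum((xi-xbar)(yi-ybar)) / sum((xi-xbar)^2)
n = 4, xbar = 29/4 = 7.25, ybar = 50/4 = 12.5
Sxy = sum((xi-xbar)(yi-ybar)) = -6.5
Sxx = sum((xi-xbar)^2) = 188.75
b = Sxy / Sxx = -26/755 ≈ -0.034437
a = 12.5 - (-0.034437) * 7.25 = 9626/755 ≈ 12.749669

12.7497


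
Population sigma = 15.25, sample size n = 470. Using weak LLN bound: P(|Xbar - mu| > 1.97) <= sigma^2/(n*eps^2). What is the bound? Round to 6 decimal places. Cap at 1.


bound = min(1, sigma^2/(n*eps^2))
sigma^2 = 15.25^2 = 232.5625
n*eps^2 = 470 * 1.97^2 = 470 * 3.8809 = 1824.023
sigma^2/(n*eps^2) = 232.5625 / 1824.023 ≈ 0.12749976

0.127500


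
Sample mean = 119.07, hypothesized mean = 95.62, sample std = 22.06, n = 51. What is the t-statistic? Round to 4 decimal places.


t = (xbar - mu0) / (s/sqrt(n))
xbar - mu0 = 119.07 - 95.62 = 23.45
sqrt(51) ≈ 7.14142843
s/sqrt(n) = 22.06 / 7.14142843 ≈ 3.08901787
t = 23.45 / 3.08901787 ≈ 7.591410

7.5914


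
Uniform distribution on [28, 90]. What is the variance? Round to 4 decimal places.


Var = (b-a)^2 / 12
(b-a)^2 = (90 - 28)^2 = 3844
Var = 3844/12 ≈ 320.333333

320.3333


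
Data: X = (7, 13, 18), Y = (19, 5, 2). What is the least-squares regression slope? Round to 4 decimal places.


b = sum((xi-xbar)(yi-ybar)) / sum((xi-xbar)^2)
n = 3, xbar = 38/3 ≈ 12.666667, ybar = 26/3 ≈ 8.666667
Sxy = sum((xi-xbar)(yi-ybar)) = -286/3 ≈ -95.333333
Sxx = sum((xi-xbar)^2) = 182/3 ≈ 60.666667
b = Sxy / Sxx = -11/7 ≈ -1.571429

-1.5714


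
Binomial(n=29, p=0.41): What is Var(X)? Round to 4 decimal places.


Var = n*p*(1-p) = 29 * 0.41 * 0.59 = 7.0151

7.0151


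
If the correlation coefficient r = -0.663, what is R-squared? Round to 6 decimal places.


R^2 = r^2 = (-0.663)^2 = 0.439569

0.439569


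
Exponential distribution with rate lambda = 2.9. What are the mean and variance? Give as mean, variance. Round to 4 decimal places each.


mean = 1/lam, var = 1/lam^2
mean = 1 / 2.9 = 10/29 ≈ 0.344828
lam^2 = 2.9^2 = 8.41
var = 1 / 8.41 = 100/841 ≈ 0.118906

0.3448, 0.1189


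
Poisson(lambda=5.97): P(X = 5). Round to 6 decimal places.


P = e^(-lam) * lam^k / k!
e^(-5.97) ≈ 0.002554241
lam^k = 5.97^5 ≈ 7583.534304
k! = 5! = 120
P = 0.002554241 * 7583.534304 / 120 ≈ 0.161418

0.161418
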